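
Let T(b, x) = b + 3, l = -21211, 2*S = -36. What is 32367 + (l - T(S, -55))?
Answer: 11171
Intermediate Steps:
S = -18 (S = (1/2)*(-36) = -18)
T(b, x) = 3 + b
32367 + (l - T(S, -55)) = 32367 + (-21211 - (3 - 18)) = 32367 + (-21211 - 1*(-15)) = 32367 + (-21211 + 15) = 32367 - 21196 = 11171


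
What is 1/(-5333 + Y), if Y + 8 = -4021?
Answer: -1/9362 ≈ -0.00010681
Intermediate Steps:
Y = -4029 (Y = -8 - 4021 = -4029)
1/(-5333 + Y) = 1/(-5333 - 4029) = 1/(-9362) = -1/9362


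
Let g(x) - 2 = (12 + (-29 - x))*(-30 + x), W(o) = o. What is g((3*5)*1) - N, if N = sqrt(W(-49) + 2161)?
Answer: 482 - 8*sqrt(33) ≈ 436.04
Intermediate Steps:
N = 8*sqrt(33) (N = sqrt(-49 + 2161) = sqrt(2112) = 8*sqrt(33) ≈ 45.956)
g(x) = 2 + (-30 + x)*(-17 - x) (g(x) = 2 + (12 + (-29 - x))*(-30 + x) = 2 + (-17 - x)*(-30 + x) = 2 + (-30 + x)*(-17 - x))
g((3*5)*1) - N = (512 - ((3*5)*1)**2 + 13*((3*5)*1)) - 8*sqrt(33) = (512 - (15*1)**2 + 13*(15*1)) - 8*sqrt(33) = (512 - 1*15**2 + 13*15) - 8*sqrt(33) = (512 - 1*225 + 195) - 8*sqrt(33) = (512 - 225 + 195) - 8*sqrt(33) = 482 - 8*sqrt(33)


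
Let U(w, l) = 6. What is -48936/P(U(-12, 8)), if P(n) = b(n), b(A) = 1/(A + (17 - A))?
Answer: -831912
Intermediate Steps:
b(A) = 1/17
P(n) = 1/17
-48936/P(U(-12, 8)) = -48936/1/17 = -48936*17 = -831912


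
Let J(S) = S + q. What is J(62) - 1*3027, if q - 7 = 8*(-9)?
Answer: -3030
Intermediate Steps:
q = -65 (q = 7 + 8*(-9) = 7 - 72 = -65)
J(S) = -65 + S (J(S) = S - 65 = -65 + S)
J(62) - 1*3027 = (-65 + 62) - 1*3027 = -3 - 3027 = -3030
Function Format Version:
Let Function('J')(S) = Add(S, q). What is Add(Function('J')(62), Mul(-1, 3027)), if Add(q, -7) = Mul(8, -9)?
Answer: -3030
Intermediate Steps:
q = -65 (q = Add(7, Mul(8, -9)) = Add(7, -72) = -65)
Function('J')(S) = Add(-65, S) (Function('J')(S) = Add(S, -65) = Add(-65, S))
Add(Function('J')(62), Mul(-1, 3027)) = Add(Add(-65, 62), Mul(-1, 3027)) = Add(-3, -3027) = -3030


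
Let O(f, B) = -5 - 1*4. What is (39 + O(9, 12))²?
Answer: 900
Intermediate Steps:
O(f, B) = -9 (O(f, B) = -5 - 4 = -9)
(39 + O(9, 12))² = (39 - 9)² = 30² = 900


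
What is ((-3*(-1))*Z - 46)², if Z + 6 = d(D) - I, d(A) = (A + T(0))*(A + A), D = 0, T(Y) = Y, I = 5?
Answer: 6241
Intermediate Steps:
d(A) = 2*A² (d(A) = (A + 0)*(A + A) = A*(2*A) = 2*A²)
Z = -11 (Z = -6 + (2*0² - 1*5) = -6 + (2*0 - 5) = -6 + (0 - 5) = -6 - 5 = -11)
((-3*(-1))*Z - 46)² = (-3*(-1)*(-11) - 46)² = (3*(-11) - 46)² = (-33 - 46)² = (-79)² = 6241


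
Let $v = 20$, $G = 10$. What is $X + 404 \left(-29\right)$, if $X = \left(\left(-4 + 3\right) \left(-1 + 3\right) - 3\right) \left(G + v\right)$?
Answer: $-11866$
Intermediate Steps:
$X = -150$ ($X = \left(\left(-4 + 3\right) \left(-1 + 3\right) - 3\right) \left(10 + 20\right) = \left(\left(-1\right) 2 - 3\right) 30 = \left(-2 - 3\right) 30 = \left(-5\right) 30 = -150$)
$X + 404 \left(-29\right) = -150 + 404 \left(-29\right) = -150 - 11716 = -11866$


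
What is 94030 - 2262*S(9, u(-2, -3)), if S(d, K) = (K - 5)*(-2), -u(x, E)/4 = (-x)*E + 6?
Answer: 71410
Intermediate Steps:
u(x, E) = -24 + 4*E*x (u(x, E) = -4*((-x)*E + 6) = -4*(-E*x + 6) = -4*(6 - E*x) = -24 + 4*E*x)
S(d, K) = 10 - 2*K (S(d, K) = (-5 + K)*(-2) = 10 - 2*K)
94030 - 2262*S(9, u(-2, -3)) = 94030 - 2262*(10 - 2*(-24 + 4*(-3)*(-2))) = 94030 - 2262*(10 - 2*(-24 + 24)) = 94030 - 2262*(10 - 2*0) = 94030 - 2262*(10 + 0) = 94030 - 2262*10 = 94030 - 1*22620 = 94030 - 22620 = 71410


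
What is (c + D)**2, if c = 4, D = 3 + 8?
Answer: 225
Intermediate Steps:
D = 11
(c + D)**2 = (4 + 11)**2 = 15**2 = 225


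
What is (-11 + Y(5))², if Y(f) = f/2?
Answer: 289/4 ≈ 72.250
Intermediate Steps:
Y(f) = f/2 (Y(f) = f*(½) = f/2)
(-11 + Y(5))² = (-11 + (½)*5)² = (-11 + 5/2)² = (-17/2)² = 289/4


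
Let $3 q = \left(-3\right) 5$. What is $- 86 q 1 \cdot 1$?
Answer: $430$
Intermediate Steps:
$q = -5$ ($q = \frac{\left(-3\right) 5}{3} = \frac{1}{3} \left(-15\right) = -5$)
$- 86 q 1 \cdot 1 = \left(-86\right) \left(-5\right) 1 \cdot 1 = 430 \cdot 1 = 430$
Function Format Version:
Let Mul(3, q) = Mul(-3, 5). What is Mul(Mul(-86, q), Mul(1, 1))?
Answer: 430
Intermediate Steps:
q = -5 (q = Mul(Rational(1, 3), Mul(-3, 5)) = Mul(Rational(1, 3), -15) = -5)
Mul(Mul(-86, q), Mul(1, 1)) = Mul(Mul(-86, -5), Mul(1, 1)) = Mul(430, 1) = 430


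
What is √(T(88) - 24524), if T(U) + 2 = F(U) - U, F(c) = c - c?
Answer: I*√24614 ≈ 156.89*I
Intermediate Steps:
F(c) = 0
T(U) = -2 - U (T(U) = -2 + (0 - U) = -2 - U)
√(T(88) - 24524) = √((-2 - 1*88) - 24524) = √((-2 - 88) - 24524) = √(-90 - 24524) = √(-24614) = I*√24614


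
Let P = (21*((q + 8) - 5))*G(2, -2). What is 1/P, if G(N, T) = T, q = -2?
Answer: -1/42 ≈ -0.023810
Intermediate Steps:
P = -42 (P = (21*((-2 + 8) - 5))*(-2) = (21*(6 - 5))*(-2) = (21*1)*(-2) = 21*(-2) = -42)
1/P = 1/(-42) = -1/42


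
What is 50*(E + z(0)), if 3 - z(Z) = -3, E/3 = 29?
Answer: 4650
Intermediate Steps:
E = 87 (E = 3*29 = 87)
z(Z) = 6 (z(Z) = 3 - 1*(-3) = 3 + 3 = 6)
50*(E + z(0)) = 50*(87 + 6) = 50*93 = 4650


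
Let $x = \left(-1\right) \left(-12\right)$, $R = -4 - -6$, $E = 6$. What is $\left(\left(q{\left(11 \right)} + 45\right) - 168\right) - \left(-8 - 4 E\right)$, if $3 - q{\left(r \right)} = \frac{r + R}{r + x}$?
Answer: $- \frac{2037}{23} \approx -88.565$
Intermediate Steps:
$R = 2$ ($R = -4 + 6 = 2$)
$x = 12$
$q{\left(r \right)} = 3 - \frac{2 + r}{12 + r}$ ($q{\left(r \right)} = 3 - \frac{r + 2}{r + 12} = 3 - \frac{2 + r}{12 + r}$)
$\left(\left(q{\left(11 \right)} + 45\right) - 168\right) - \left(-8 - 4 E\right) = \left(\left(\frac{2 \left(17 + 11\right)}{12 + 11} + 45\right) - 168\right) - \left(-8 - 24\right) = \left(\left(2 \cdot \frac{1}{23} \cdot 28 + 45\right) - 168\right) - \left(-8 - 24\right) = \left(\left(2 \cdot \frac{1}{23} \cdot 28 + 45\right) - 168\right) - -32 = \left(\left(\frac{56}{23} + 45\right) - 168\right) + 32 = \left(\frac{1091}{23} - 168\right) + 32 = - \frac{2773}{23} + 32 = - \frac{2037}{23}$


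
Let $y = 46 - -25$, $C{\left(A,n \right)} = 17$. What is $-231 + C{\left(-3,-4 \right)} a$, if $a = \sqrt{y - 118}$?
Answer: $-231 + 17 i \sqrt{47} \approx -231.0 + 116.55 i$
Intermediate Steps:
$y = 71$ ($y = 46 + 25 = 71$)
$a = i \sqrt{47}$ ($a = \sqrt{71 - 118} = \sqrt{-47} = i \sqrt{47} \approx 6.8557 i$)
$-231 + C{\left(-3,-4 \right)} a = -231 + 17 i \sqrt{47}$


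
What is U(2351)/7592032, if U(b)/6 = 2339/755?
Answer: 7017/2865992080 ≈ 2.4484e-6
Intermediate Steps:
U(b) = 14034/755 (U(b) = 6*(2339/755) = 14034/755)
U(2351)/7592032 = (14034/755)/7592032 = (14034/755)*(1/7592032) = 7017/2865992080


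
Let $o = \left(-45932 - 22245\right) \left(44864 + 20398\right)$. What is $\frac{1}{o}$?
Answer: $- \frac{1}{4449367374} \approx -2.2475 \cdot 10^{-10}$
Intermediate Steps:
$o = -4449367374$ ($o = \left(-45932 - 22245\right) 65262 = \left(-68177\right) 65262 = -4449367374$)
$\frac{1}{o} = \frac{1}{-4449367374} = - \frac{1}{4449367374}$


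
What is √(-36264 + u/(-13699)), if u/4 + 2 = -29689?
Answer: 2*I*√1700942403657/13699 ≈ 190.41*I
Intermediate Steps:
u = -118764 (u = -8 + 4*(-29689) = -8 - 118756 = -118764)
√(-36264 + u/(-13699)) = √(-36264 - 118764/(-13699)) = √(-36264 - 118764*(-1/13699)) = √(-36264 + 118764/13699) = √(-496661772/13699) = 2*I*√1700942403657/13699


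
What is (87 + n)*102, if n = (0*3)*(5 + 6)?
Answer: 8874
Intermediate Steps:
n = 0 (n = 0*11 = 0)
(87 + n)*102 = (87 + 0)*102 = 87*102 = 8874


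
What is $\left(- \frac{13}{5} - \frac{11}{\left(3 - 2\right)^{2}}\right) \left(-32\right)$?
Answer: $\frac{2176}{5} \approx 435.2$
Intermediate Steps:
$\left(- \frac{13}{5} - \frac{11}{\left(3 - 2\right)^{2}}\right) \left(-32\right) = \left(\left(-13\right) \frac{1}{5} - \frac{11}{1^{2}}\right) \left(-32\right) = \left(- \frac{13}{5} - \frac{11}{1}\right) \left(-32\right) = \left(- \frac{13}{5} - 11\right) \left(-32\right) = \left(- \frac{68}{5}\right) \left(-32\right) = \frac{2176}{5}$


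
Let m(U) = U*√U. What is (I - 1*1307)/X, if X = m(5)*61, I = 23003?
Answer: 21696*√5/1525 ≈ 31.812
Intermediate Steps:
m(U) = U^(3/2)
X = 305*√5 (X = 5^(3/2)*61 = (5*√5)*61 = 305*√5 ≈ 682.00)
(I - 1*1307)/X = (23003 - 1*1307)/((305*√5)) = (23003 - 1307)*(√5/1525) = 21696*(√5/1525) = 21696*√5/1525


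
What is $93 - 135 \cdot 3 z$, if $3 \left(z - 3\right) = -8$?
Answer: $-42$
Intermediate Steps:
$z = \frac{1}{3}$ ($z = 3 + \frac{1}{3} \left(-8\right) = 3 - \frac{8}{3} = \frac{1}{3} \approx 0.33333$)
$93 - 135 \cdot 3 z = 93 - 135 \cdot 3 \cdot \frac{1}{3} = 93 - 135 = -42$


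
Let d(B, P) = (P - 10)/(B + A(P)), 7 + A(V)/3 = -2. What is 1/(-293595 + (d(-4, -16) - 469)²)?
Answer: -961/71517626 ≈ -1.3437e-5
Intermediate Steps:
A(V) = -27 (A(V) = -21 + 3*(-2) = -21 - 6 = -27)
d(B, P) = (-10 + P)/(-27 + B) (d(B, P) = (P - 10)/(B - 27) = (-10 + P)/(-27 + B))
1/(-293595 + (d(-4, -16) - 469)²) = 1/(-293595 + ((-10 - 16)/(-27 - 4) - 469)²) = 1/(-293595 + (-26/(-31) - 469)²) = 1/(-293595 + (-1/31*(-26) - 469)²) = 1/(-293595 + (26/31 - 469)²) = 1/(-293595 + (-14513/31)²) = 1/(-293595 + 210627169/961) = 1/(-71517626/961) = -961/71517626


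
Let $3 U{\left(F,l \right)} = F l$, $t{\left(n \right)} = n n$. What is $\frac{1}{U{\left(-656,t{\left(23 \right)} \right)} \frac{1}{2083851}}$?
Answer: $- \frac{6251553}{347024} \approx -18.015$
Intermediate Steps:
$t{\left(n \right)} = n^{2}$
$U{\left(F,l \right)} = \frac{F l}{3}$
$\frac{1}{U{\left(-656,t{\left(23 \right)} \right)} \frac{1}{2083851}} = \frac{1}{\frac{1}{3} \left(-656\right) 23^{2} \cdot \frac{1}{2083851}} = \frac{1}{\frac{1}{3} \left(-656\right) 529 \cdot \frac{1}{2083851}} = \frac{1}{\left(- \frac{347024}{3}\right) \frac{1}{2083851}} = \frac{1}{- \frac{347024}{6251553}} = - \frac{6251553}{347024}$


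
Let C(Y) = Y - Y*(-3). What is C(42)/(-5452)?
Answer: -42/1363 ≈ -0.030814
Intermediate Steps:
C(Y) = 4*Y (C(Y) = Y - (-3)*Y = Y + 3*Y = 4*Y)
C(42)/(-5452) = (4*42)/(-5452) = 168*(-1/5452) = -42/1363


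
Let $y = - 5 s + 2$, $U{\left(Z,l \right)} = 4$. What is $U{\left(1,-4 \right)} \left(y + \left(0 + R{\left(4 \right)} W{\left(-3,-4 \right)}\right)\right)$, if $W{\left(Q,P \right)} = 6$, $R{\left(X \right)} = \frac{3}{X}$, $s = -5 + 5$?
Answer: $26$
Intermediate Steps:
$s = 0$
$y = 2$ ($y = \left(-5\right) 0 + 2 = 0 + 2 = 2$)
$U{\left(1,-4 \right)} \left(y + \left(0 + R{\left(4 \right)} W{\left(-3,-4 \right)}\right)\right) = 4 \left(2 + \left(0 + \frac{3}{4} \cdot 6\right)\right) = 4 \left(2 + \left(0 + \frac{9}{2}\right)\right) = 4 \left(2 + \frac{9}{2}\right) = 4 \cdot \frac{13}{2} = 26$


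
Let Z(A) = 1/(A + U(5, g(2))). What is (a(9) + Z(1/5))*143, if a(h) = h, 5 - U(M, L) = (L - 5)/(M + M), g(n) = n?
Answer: 1313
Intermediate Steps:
U(M, L) = 5 - (-5 + L)/(2*M) (U(M, L) = 5 - (L - 5)/(M + M) = 5 - (-5 + L)/(2*M))
Z(A) = 1/(53/10 + A) (Z(A) = 1/(A + (1/2)*(5 - 1*2 + 10*5)/5) = 1/(A + (1/2)*(1/5)*(5 - 2 + 50)) = 1/(A + (1/2)*(1/5)*53) = 1/(A + 53/10) = 1/(53/10 + A))
(a(9) + Z(1/5))*143 = (9 + 10/(53 + 10/5))*143 = (9 + 10/(53 + 10*(1/5)))*143 = (9 + 10/(53 + 2))*143 = (9 + 10/55)*143 = (9 + 10*(1/55))*143 = (9 + 2/11)*143 = (101/11)*143 = 1313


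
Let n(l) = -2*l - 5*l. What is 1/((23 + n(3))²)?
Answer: ¼ ≈ 0.25000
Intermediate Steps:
n(l) = -7*l
1/((23 + n(3))²) = 1/((23 - 7*3)²) = 1/((23 - 21)²) = 1/(2²) = 1/4 = ¼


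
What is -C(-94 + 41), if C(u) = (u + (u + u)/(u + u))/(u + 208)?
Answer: 52/155 ≈ 0.33548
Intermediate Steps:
C(u) = (1 + u)/(208 + u) (C(u) = (u + (2*u)/((2*u)))/(208 + u) = (u + (2*u)*(1/(2*u)))/(208 + u) = (u + 1)/(208 + u) = (1 + u)/(208 + u))
-C(-94 + 41) = -(1 + (-94 + 41))/(208 + (-94 + 41)) = -(1 - 53)/(208 - 53) = -(-52)/155 = -1*(-52/155) = 52/155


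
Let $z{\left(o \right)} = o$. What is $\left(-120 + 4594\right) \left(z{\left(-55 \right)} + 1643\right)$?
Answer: $7104712$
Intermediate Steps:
$\left(-120 + 4594\right) \left(z{\left(-55 \right)} + 1643\right) = \left(-120 + 4594\right) \left(-55 + 1643\right) = 4474 \cdot 1588 = 7104712$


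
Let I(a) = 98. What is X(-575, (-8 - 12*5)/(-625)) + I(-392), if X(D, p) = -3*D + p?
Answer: 1139443/625 ≈ 1823.1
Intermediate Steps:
X(D, p) = p - 3*D
X(-575, (-8 - 12*5)/(-625)) + I(-392) = ((-8 - 12*5)/(-625) - 3*(-575)) + 98 = ((-8 - 60)*(-1/625) + 1725) + 98 = (-68*(-1/625) + 1725) + 98 = (68/625 + 1725) + 98 = 1078193/625 + 98 = 1139443/625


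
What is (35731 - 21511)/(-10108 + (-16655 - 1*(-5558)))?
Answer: -2844/4241 ≈ -0.67060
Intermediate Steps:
(35731 - 21511)/(-10108 + (-16655 - 1*(-5558))) = 14220/(-10108 + (-16655 + 5558)) = 14220/(-10108 - 11097) = 14220/(-21205) = 14220*(-1/21205) = -2844/4241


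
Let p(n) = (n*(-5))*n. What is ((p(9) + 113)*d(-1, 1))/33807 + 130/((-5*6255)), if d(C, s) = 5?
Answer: -3337094/70487595 ≈ -0.047343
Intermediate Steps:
p(n) = -5*n² (p(n) = (-5*n)*n = -5*n²)
((p(9) + 113)*d(-1, 1))/33807 + 130/((-5*6255)) = ((-5*9² + 113)*5)/33807 + 130/((-5*6255)) = ((-5*81 + 113)*5)*(1/33807) + 130/(-31275) = ((-405 + 113)*5)*(1/33807) + 130*(-1/31275) = -292*5*(1/33807) - 26/6255 = -1460*1/33807 - 26/6255 = -1460/33807 - 26/6255 = -3337094/70487595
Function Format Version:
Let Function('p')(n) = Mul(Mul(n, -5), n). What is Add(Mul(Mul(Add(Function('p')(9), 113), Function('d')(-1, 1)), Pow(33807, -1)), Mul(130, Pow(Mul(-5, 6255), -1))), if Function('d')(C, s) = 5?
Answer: Rational(-3337094, 70487595) ≈ -0.047343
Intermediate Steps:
Function('p')(n) = Mul(-5, Pow(n, 2)) (Function('p')(n) = Mul(Mul(-5, n), n) = Mul(-5, Pow(n, 2)))
Add(Mul(Mul(Add(Function('p')(9), 113), Function('d')(-1, 1)), Pow(33807, -1)), Mul(130, Pow(Mul(-5, 6255), -1))) = Add(Mul(Mul(Add(Mul(-5, Pow(9, 2)), 113), 5), Pow(33807, -1)), Mul(130, Pow(Mul(-5, 6255), -1))) = Add(Mul(Mul(Add(Mul(-5, 81), 113), 5), Rational(1, 33807)), Mul(130, Pow(-31275, -1))) = Add(Mul(Mul(Add(-405, 113), 5), Rational(1, 33807)), Mul(130, Rational(-1, 31275))) = Add(Mul(Mul(-292, 5), Rational(1, 33807)), Rational(-26, 6255)) = Add(Mul(-1460, Rational(1, 33807)), Rational(-26, 6255)) = Add(Rational(-1460, 33807), Rational(-26, 6255)) = Rational(-3337094, 70487595)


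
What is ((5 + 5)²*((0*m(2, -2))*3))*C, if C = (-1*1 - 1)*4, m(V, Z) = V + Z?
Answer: 0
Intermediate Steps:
C = -8 (C = (-1 - 1)*4 = -2*4 = -8)
((5 + 5)²*((0*m(2, -2))*3))*C = ((5 + 5)²*((0*(2 - 2))*3))*(-8) = (10²*((0*0)*3))*(-8) = (100*(0*3))*(-8) = (100*0)*(-8) = 0*(-8) = 0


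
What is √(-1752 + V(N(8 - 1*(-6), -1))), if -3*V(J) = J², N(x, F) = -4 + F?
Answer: I*√15843/3 ≈ 41.956*I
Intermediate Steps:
V(J) = -J²/3
√(-1752 + V(N(8 - 1*(-6), -1))) = √(-1752 - (-4 - 1)²/3) = √(-1752 - ⅓*(-5)²) = √(-1752 - ⅓*25) = √(-1752 - 25/3) = √(-5281/3) = I*√15843/3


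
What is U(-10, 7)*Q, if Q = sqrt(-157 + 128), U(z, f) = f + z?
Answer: -3*I*sqrt(29) ≈ -16.155*I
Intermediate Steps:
Q = I*sqrt(29) (Q = sqrt(-29) = I*sqrt(29) ≈ 5.3852*I)
U(-10, 7)*Q = (7 - 10)*(I*sqrt(29)) = -3*I*sqrt(29)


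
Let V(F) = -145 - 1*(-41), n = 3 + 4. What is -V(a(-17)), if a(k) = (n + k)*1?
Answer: 104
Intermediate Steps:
n = 7
a(k) = 7 + k (a(k) = (7 + k)*1 = 7 + k)
V(F) = -104 (V(F) = -145 + 41 = -104)
-V(a(-17)) = -1*(-104) = 104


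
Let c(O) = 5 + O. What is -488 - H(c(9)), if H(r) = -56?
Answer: -432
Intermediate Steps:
-488 - H(c(9)) = -488 - 1*(-56) = -488 + 56 = -432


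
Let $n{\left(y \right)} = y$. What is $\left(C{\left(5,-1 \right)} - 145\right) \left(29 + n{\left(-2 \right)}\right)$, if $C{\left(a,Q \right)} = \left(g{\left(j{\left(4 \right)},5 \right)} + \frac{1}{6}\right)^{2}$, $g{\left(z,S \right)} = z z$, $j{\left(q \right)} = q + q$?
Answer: $\frac{429015}{4} \approx 1.0725 \cdot 10^{5}$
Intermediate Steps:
$j{\left(q \right)} = 2 q$
$g{\left(z,S \right)} = z^{2}$
$C{\left(a,Q \right)} = \frac{148225}{36}$ ($C{\left(a,Q \right)} = \left(\left(2 \cdot 4\right)^{2} + \frac{1}{6}\right)^{2} = \left(8^{2} + \frac{1}{6}\right)^{2} = \left(64 + \frac{1}{6}\right)^{2} = \left(\frac{385}{6}\right)^{2} = \frac{148225}{36}$)
$\left(C{\left(5,-1 \right)} - 145\right) \left(29 + n{\left(-2 \right)}\right) = \left(\frac{148225}{36} - 145\right) \left(29 - 2\right) = \frac{143005}{36} \cdot 27 = \frac{429015}{4}$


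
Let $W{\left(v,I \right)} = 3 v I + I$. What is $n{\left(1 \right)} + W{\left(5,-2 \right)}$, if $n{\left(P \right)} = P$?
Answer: $-31$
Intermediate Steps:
$W{\left(v,I \right)} = I + 3 I v$ ($W{\left(v,I \right)} = 3 I v + I = I + 3 I v$)
$n{\left(1 \right)} + W{\left(5,-2 \right)} = 1 - 2 \left(1 + 3 \cdot 5\right) = 1 - 2 \left(1 + 15\right) = 1 - 32 = -31$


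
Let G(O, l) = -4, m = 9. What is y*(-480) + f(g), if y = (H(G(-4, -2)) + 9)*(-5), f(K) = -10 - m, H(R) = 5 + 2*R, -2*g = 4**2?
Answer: 14381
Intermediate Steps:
g = -8 (g = -1/2*4**2 = -1/2*16 = -8)
f(K) = -19 (f(K) = -10 - 1*9 = -10 - 9 = -19)
y = -30 (y = ((5 + 2*(-4)) + 9)*(-5) = ((5 - 8) + 9)*(-5) = (-3 + 9)*(-5) = 6*(-5) = -30)
y*(-480) + f(g) = -30*(-480) - 19 = 14400 - 19 = 14381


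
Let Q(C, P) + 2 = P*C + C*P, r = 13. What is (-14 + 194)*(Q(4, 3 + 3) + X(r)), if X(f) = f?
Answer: 10620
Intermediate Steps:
Q(C, P) = -2 + 2*C*P (Q(C, P) = -2 + (P*C + C*P) = -2 + (C*P + C*P) = -2 + 2*C*P)
(-14 + 194)*(Q(4, 3 + 3) + X(r)) = (-14 + 194)*((-2 + 2*4*(3 + 3)) + 13) = 180*((-2 + 2*4*6) + 13) = 180*((-2 + 48) + 13) = 180*(46 + 13) = 180*59 = 10620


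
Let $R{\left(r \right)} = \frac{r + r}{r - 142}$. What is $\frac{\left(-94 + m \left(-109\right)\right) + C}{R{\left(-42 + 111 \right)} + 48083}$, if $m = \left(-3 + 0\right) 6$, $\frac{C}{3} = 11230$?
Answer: $\frac{2595734}{3509921} \approx 0.73954$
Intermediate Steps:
$C = 33690$ ($C = 3 \cdot 11230 = 33690$)
$R{\left(r \right)} = \frac{2 r}{-142 + r}$
$m = -18$ ($m = \left(-3\right) 6 = -18$)
$\frac{\left(-94 + m \left(-109\right)\right) + C}{R{\left(-42 + 111 \right)} + 48083} = \frac{\left(-94 - -1962\right) + 33690}{\frac{2 \left(-42 + 111\right)}{-142 + \left(-42 + 111\right)} + 48083} = \frac{\left(-94 + 1962\right) + 33690}{2 \cdot 69 \frac{1}{-142 + 69} + 48083} = \frac{1868 + 33690}{2 \cdot 69 \frac{1}{-73} + 48083} = \frac{35558}{2 \cdot 69 \left(- \frac{1}{73}\right) + 48083} = \frac{35558}{- \frac{138}{73} + 48083} = \frac{35558}{\frac{3509921}{73}} = 35558 \cdot \frac{73}{3509921} = \frac{2595734}{3509921}$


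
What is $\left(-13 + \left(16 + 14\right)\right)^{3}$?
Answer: $4913$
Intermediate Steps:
$\left(-13 + \left(16 + 14\right)\right)^{3} = \left(-13 + 30\right)^{3} = 17^{3} = 4913$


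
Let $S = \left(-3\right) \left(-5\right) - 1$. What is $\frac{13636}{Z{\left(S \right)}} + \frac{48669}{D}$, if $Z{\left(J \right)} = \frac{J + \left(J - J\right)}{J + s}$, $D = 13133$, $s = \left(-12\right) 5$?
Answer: $- \frac{588362263}{13133} \approx -44800.0$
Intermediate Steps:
$s = -60$
$S = 14$ ($S = 15 - 1 = 14$)
$Z{\left(J \right)} = \frac{J}{-60 + J}$ ($Z{\left(J \right)} = \frac{J + \left(J - J\right)}{J - 60} = \frac{J + 0}{-60 + J} = \frac{J}{-60 + J}$)
$\frac{13636}{Z{\left(S \right)}} + \frac{48669}{D} = \frac{13636}{14 \frac{1}{-60 + 14}} + \frac{48669}{13133} = \frac{13636}{14 \frac{1}{-46}} + 48669 \cdot \frac{1}{13133} = \frac{13636}{14 \left(- \frac{1}{46}\right)} + \frac{48669}{13133} = \frac{13636}{- \frac{7}{23}} + \frac{48669}{13133} = 13636 \left(- \frac{23}{7}\right) + \frac{48669}{13133} = -44804 + \frac{48669}{13133} = - \frac{588362263}{13133}$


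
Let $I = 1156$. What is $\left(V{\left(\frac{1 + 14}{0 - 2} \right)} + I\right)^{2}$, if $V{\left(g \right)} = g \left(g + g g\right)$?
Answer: $\frac{39980329}{64} \approx 6.2469 \cdot 10^{5}$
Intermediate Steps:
$V{\left(g \right)} = g \left(g + g^{2}\right)$
$\left(V{\left(\frac{1 + 14}{0 - 2} \right)} + I\right)^{2} = \left(\left(\frac{1 + 14}{0 - 2}\right)^{2} \left(1 + \frac{1 + 14}{0 - 2}\right) + 1156\right)^{2} = \left(\left(\frac{15}{-2}\right)^{2} \left(1 + \frac{15}{-2}\right) + 1156\right)^{2} = \left(\left(15 \left(- \frac{1}{2}\right)\right)^{2} \left(1 + 15 \left(- \frac{1}{2}\right)\right) + 1156\right)^{2} = \left(\left(- \frac{15}{2}\right)^{2} \left(1 - \frac{15}{2}\right) + 1156\right)^{2} = \left(\frac{225}{4} \left(- \frac{13}{2}\right) + 1156\right)^{2} = \left(- \frac{2925}{8} + 1156\right)^{2} = \left(\frac{6323}{8}\right)^{2} = \frac{39980329}{64}$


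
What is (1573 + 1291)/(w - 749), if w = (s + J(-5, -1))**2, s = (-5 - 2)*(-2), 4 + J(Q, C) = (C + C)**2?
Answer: -2864/553 ≈ -5.1790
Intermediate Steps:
J(Q, C) = -4 + 4*C**2 (J(Q, C) = -4 + (C + C)**2 = -4 + (2*C)**2 = -4 + 4*C**2)
s = 14 (s = -7*(-2) = 14)
w = 196 (w = (14 + (-4 + 4*(-1)**2))**2 = (14 + (-4 + 4*1))**2 = (14 + (-4 + 4))**2 = (14 + 0)**2 = 14**2 = 196)
(1573 + 1291)/(w - 749) = (1573 + 1291)/(196 - 749) = 2864/(-553) = 2864*(-1/553) = -2864/553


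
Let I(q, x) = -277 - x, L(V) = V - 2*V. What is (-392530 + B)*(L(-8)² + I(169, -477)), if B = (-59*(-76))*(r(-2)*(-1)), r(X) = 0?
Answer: -103627920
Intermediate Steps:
L(V) = -V
B = 0 (B = (-59*(-76))*(0*(-1)) = 4484*0 = 0)
(-392530 + B)*(L(-8)² + I(169, -477)) = (-392530 + 0)*((-1*(-8))² + (-277 - 1*(-477))) = -392530*(8² + (-277 + 477)) = -392530*(64 + 200) = -392530*264 = -103627920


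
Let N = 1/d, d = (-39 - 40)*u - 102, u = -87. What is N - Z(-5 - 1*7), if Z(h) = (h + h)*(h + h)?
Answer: -3900095/6771 ≈ -576.00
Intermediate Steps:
d = 6771 (d = (-39 - 40)*(-87) - 102 = -79*(-87) - 102 = 6873 - 102 = 6771)
Z(h) = 4*h**2 (Z(h) = (2*h)*(2*h) = 4*h**2)
N = 1/6771 ≈ 0.00014769
N - Z(-5 - 1*7) = 1/6771 - 4*(-5 - 1*7)**2 = 1/6771 - 4*(-5 - 7)**2 = 1/6771 - 4*(-12)**2 = 1/6771 - 4*144 = 1/6771 - 1*576 = 1/6771 - 576 = -3900095/6771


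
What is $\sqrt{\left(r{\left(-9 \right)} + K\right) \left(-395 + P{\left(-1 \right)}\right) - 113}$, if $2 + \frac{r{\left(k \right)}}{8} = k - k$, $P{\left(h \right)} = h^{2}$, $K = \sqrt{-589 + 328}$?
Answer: $\sqrt{6191 - 1182 i \sqrt{29}} \approx 86.806 - 36.664 i$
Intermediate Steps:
$K = 3 i \sqrt{29}$ ($K = \sqrt{-261} = 3 i \sqrt{29} \approx 16.155 i$)
$r{\left(k \right)} = -16$ ($r{\left(k \right)} = -16 + 8 \left(k - k\right) = -16 + 8 \cdot 0 = -16 + 0 = -16$)
$\sqrt{\left(r{\left(-9 \right)} + K\right) \left(-395 + P{\left(-1 \right)}\right) - 113} = \sqrt{\left(-16 + 3 i \sqrt{29}\right) \left(-395 + \left(-1\right)^{2}\right) - 113} = \sqrt{\left(-16 + 3 i \sqrt{29}\right) \left(-395 + 1\right) - 113} = \sqrt{\left(-16 + 3 i \sqrt{29}\right) \left(-394\right) - 113} = \sqrt{\left(6304 - 1182 i \sqrt{29}\right) - 113} = \sqrt{6191 - 1182 i \sqrt{29}}$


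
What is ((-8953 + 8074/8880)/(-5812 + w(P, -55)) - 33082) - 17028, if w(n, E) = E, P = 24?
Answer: -1305299695517/26049480 ≈ -50109.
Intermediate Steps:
((-8953 + 8074/8880)/(-5812 + w(P, -55)) - 33082) - 17028 = ((-8953 + 8074/8880)/(-5812 - 55) - 33082) - 17028 = ((-8953 + 8074*(1/8880))/(-5867) - 33082) - 17028 = ((-8953 + 4037/4440)*(-1/5867) - 33082) - 17028 = (-39747283/4440*(-1/5867) - 33082) - 17028 = (39747283/26049480 - 33082) - 17028 = -861729150077/26049480 - 17028 = -1305299695517/26049480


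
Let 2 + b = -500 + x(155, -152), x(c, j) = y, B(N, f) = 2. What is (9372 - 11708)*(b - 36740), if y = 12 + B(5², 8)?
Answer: 86964608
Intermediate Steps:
y = 14 (y = 12 + 2 = 14)
x(c, j) = 14
b = -488 (b = -2 + (-500 + 14) = -2 - 486 = -488)
(9372 - 11708)*(b - 36740) = (9372 - 11708)*(-488 - 36740) = -2336*(-37228) = 86964608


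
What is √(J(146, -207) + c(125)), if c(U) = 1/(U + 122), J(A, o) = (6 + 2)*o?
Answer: I*√101030657/247 ≈ 40.694*I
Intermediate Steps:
J(A, o) = 8*o
c(U) = 1/(122 + U)
√(J(146, -207) + c(125)) = √(8*(-207) + 1/(122 + 125)) = √(-1656 + 1/247) = √(-409031/247) = I*√101030657/247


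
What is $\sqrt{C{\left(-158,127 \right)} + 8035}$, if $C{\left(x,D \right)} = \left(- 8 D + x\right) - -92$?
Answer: $\sqrt{6953} \approx 83.385$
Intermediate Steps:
$C{\left(x,D \right)} = 92 + x - 8 D$ ($C{\left(x,D \right)} = \left(x - 8 D\right) + 92 = 92 + x - 8 D$)
$\sqrt{C{\left(-158,127 \right)} + 8035} = \sqrt{\left(92 - 158 - 1016\right) + 8035} = \sqrt{-1082 + 8035} = \sqrt{6953}$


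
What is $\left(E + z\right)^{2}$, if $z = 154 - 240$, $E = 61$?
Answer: $625$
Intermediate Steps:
$z = -86$
$\left(E + z\right)^{2} = \left(61 - 86\right)^{2} = \left(-25\right)^{2} = 625$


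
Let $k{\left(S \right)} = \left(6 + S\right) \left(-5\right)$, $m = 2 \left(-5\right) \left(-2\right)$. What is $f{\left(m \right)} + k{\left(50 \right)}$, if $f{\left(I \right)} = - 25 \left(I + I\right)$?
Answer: $-1280$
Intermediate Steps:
$m = 20$ ($m = \left(-10\right) \left(-2\right) = 20$)
$f{\left(I \right)} = - 50 I$ ($f{\left(I \right)} = - 25 \cdot 2 I = - 50 I$)
$k{\left(S \right)} = -30 - 5 S$
$f{\left(m \right)} + k{\left(50 \right)} = \left(-50\right) 20 - 280 = -1000 - 280 = -1280$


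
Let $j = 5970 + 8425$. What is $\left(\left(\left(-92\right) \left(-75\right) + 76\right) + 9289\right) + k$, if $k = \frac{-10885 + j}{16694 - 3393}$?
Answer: $\frac{216344275}{13301} \approx 16265.0$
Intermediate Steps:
$j = 14395$
$k = \frac{3510}{13301}$ ($k = \frac{-10885 + 14395}{16694 - 3393} = \frac{3510}{13301} \approx 0.26389$)
$\left(\left(\left(-92\right) \left(-75\right) + 76\right) + 9289\right) + k = \left(\left(\left(-92\right) \left(-75\right) + 76\right) + 9289\right) + \frac{3510}{13301} = \left(\left(6900 + 76\right) + 9289\right) + \frac{3510}{13301} = \left(6976 + 9289\right) + \frac{3510}{13301} = 16265 + \frac{3510}{13301} = \frac{216344275}{13301}$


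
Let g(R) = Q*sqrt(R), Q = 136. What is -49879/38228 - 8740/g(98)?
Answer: -49879/38228 - 2185*sqrt(2)/476 ≈ -7.7965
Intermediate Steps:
g(R) = 136*sqrt(R)
-49879/38228 - 8740/g(98) = -49879/38228 - 8740*sqrt(2)/1904 = -49879/38228 - 2185*sqrt(2)/476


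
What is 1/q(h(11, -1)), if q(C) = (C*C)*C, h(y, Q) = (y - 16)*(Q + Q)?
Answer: 1/1000 ≈ 0.0010000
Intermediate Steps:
h(y, Q) = 2*Q*(-16 + y) (h(y, Q) = (-16 + y)*(2*Q) = 2*Q*(-16 + y))
q(C) = C³ (q(C) = C²*C = C³)
1/q(h(11, -1)) = 1/((2*(-1)*(-16 + 11))³) = 1/((2*(-1)*(-5))³) = 1/(10³) = 1/1000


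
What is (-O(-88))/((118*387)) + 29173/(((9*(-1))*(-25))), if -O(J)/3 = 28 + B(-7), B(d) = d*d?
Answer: 148029577/1141650 ≈ 129.66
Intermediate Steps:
B(d) = d²
O(J) = -231 (O(J) = -3*(28 + (-7)²) = -3*(28 + 49) = -3*77 = -231)
(-O(-88))/((118*387)) + 29173/(((9*(-1))*(-25))) = (-1*(-231))/((118*387)) + 29173/(((9*(-1))*(-25))) = 231/45666 + 29173/((-9*(-25))) = 231*(1/45666) + 29173/225 = 77/15222 + 29173*(1/225) = 77/15222 + 29173/225 = 148029577/1141650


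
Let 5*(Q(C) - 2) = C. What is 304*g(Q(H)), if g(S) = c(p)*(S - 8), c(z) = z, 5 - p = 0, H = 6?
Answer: -7296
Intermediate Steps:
p = 5 (p = 5 - 1*0 = 5 + 0 = 5)
Q(C) = 2 + C/5
g(S) = -40 + 5*S (g(S) = 5*(S - 8) = 5*(-8 + S) = -40 + 5*S)
304*g(Q(H)) = 304*(-40 + 5*(2 + (⅕)*6)) = 304*(-40 + 5*(2 + 6/5)) = 304*(-40 + 5*(16/5)) = 304*(-40 + 16) = 304*(-24) = -7296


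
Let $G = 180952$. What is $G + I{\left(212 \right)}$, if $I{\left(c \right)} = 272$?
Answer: $181224$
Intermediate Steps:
$G + I{\left(212 \right)} = 180952 + 272 = 181224$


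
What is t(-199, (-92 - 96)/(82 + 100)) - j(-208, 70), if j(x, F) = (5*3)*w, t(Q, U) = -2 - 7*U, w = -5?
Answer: 1043/13 ≈ 80.231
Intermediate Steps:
j(x, F) = -75 (j(x, F) = (5*3)*(-5) = 15*(-5) = -75)
t(-199, (-92 - 96)/(82 + 100)) - j(-208, 70) = (-2 - 7*(-92 - 96)/(82 + 100)) - 1*(-75) = (-2 - (-1316)/182) + 75 = (-2 - 7*(-94/91)) + 75 = (-2 + 94/13) + 75 = 68/13 + 75 = 1043/13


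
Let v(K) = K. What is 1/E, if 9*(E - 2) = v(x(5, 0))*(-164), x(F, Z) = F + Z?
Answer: -9/802 ≈ -0.011222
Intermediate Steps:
E = -802/9 (E = 2 + ((5 + 0)*(-164))/9 = 2 + (5*(-164))/9 = 2 + (1/9)*(-820) = 2 - 820/9 = -802/9 ≈ -89.111)
1/E = 1/(-802/9) = -9/802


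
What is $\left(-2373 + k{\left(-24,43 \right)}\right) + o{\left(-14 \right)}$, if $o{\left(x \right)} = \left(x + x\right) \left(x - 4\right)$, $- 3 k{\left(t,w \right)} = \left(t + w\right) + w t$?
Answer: $- \frac{4594}{3} \approx -1531.3$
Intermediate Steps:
$k{\left(t,w \right)} = - \frac{t}{3} - \frac{w}{3} - \frac{t w}{3}$ ($k{\left(t,w \right)} = - \frac{\left(t + w\right) + w t}{3} = - \frac{\left(t + w\right) + t w}{3} = - \frac{t + w + t w}{3} = - \frac{t}{3} - \frac{w}{3} - \frac{t w}{3}$)
$o{\left(x \right)} = 2 x \left(-4 + x\right)$
$\left(-2373 + k{\left(-24,43 \right)}\right) + o{\left(-14 \right)} = \left(-2373 - \left(\frac{19}{3} - 344\right)\right) + 2 \left(-14\right) \left(-4 - 14\right) = \left(-2373 + \left(8 - \frac{43}{3} + 344\right)\right) + 2 \left(-14\right) \left(-18\right) = \left(-2373 + \frac{1013}{3}\right) + 504 = - \frac{6106}{3} + 504 = - \frac{4594}{3}$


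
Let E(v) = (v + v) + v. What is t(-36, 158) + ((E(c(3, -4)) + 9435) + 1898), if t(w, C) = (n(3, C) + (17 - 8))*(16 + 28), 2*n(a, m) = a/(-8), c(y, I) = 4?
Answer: 46931/4 ≈ 11733.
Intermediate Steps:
E(v) = 3*v (E(v) = 2*v + v = 3*v)
n(a, m) = -a/16 (n(a, m) = (a/(-8))/2 = (a*(-1/8))/2 = (-a/8)/2 = -a/16)
t(w, C) = 1551/4 (t(w, C) = (-1/16*3 + (17 - 8))*(16 + 28) = (-3/16 + 9)*44 = (141/16)*44 = 1551/4)
t(-36, 158) + ((E(c(3, -4)) + 9435) + 1898) = 1551/4 + ((3*4 + 9435) + 1898) = 1551/4 + ((12 + 9435) + 1898) = 1551/4 + (9447 + 1898) = 1551/4 + 11345 = 46931/4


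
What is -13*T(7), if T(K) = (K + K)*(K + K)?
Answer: -2548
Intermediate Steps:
T(K) = 4*K² (T(K) = (2*K)*(2*K) = 4*K²)
-13*T(7) = -52*7² = -52*49 = -13*196 = -2548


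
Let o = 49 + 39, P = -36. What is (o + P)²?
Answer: 2704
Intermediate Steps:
o = 88
(o + P)² = (88 - 36)² = 52² = 2704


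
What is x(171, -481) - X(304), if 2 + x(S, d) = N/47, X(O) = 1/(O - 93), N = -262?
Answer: -75163/9917 ≈ -7.5792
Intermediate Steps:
X(O) = 1/(-93 + O)
x(S, d) = -356/47 (x(S, d) = -2 - 262/47 = -356/47)
x(171, -481) - X(304) = -356/47 - 1/(-93 + 304) = -356/47 - 1/211 = -75163/9917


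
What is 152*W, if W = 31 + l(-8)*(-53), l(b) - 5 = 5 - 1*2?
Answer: -59736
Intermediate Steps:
l(b) = 8 (l(b) = 5 + (5 - 1*2) = 5 + (5 - 2) = 5 + 3 = 8)
W = -393 (W = 31 + 8*(-53) = 31 - 424 = -393)
152*W = 152*(-393) = -59736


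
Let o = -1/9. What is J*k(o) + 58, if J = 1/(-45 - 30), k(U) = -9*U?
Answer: 4349/75 ≈ 57.987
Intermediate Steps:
o = -⅑ (o = -1*⅑ = -⅑ ≈ -0.11111)
J = -1/75 (J = 1/(-75) = -1/75 ≈ -0.013333)
J*k(o) + 58 = -(-3)*(-1)/(25*9) + 58 = -1/75*1 + 58 = -1/75 + 58 = 4349/75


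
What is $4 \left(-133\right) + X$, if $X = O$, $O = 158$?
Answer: $-374$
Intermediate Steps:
$X = 158$
$4 \left(-133\right) + X = 4 \left(-133\right) + 158 = -532 + 158 = -374$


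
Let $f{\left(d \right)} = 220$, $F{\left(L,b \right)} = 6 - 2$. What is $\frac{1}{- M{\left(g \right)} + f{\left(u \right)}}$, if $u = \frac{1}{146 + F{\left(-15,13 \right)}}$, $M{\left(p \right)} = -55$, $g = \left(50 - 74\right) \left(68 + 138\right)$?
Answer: $\frac{1}{275} \approx 0.0036364$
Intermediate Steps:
$F{\left(L,b \right)} = 4$ ($F{\left(L,b \right)} = 6 - 2 = 4$)
$g = -4944$ ($g = \left(-24\right) 206 = -4944$)
$u = \frac{1}{150}$ ($u = \frac{1}{146 + 4} = \frac{1}{150} \approx 0.0066667$)
$\frac{1}{- M{\left(g \right)} + f{\left(u \right)}} = \frac{1}{\left(-1\right) \left(-55\right) + 220} = \frac{1}{55 + 220} = \frac{1}{275}$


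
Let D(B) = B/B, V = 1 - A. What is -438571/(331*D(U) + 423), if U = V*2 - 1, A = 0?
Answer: -438571/754 ≈ -581.66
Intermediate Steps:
V = 1 (V = 1 - 1*0 = 1 + 0 = 1)
U = 1 (U = 1*2 - 1 = 2 - 1 = 1)
D(B) = 1
-438571/(331*D(U) + 423) = -438571/(331*1 + 423) = -438571/(331 + 423) = -438571/754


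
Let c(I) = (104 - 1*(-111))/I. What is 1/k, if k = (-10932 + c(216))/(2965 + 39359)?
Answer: -9141984/2361097 ≈ -3.8719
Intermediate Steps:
c(I) = 215/I (c(I) = (104 + 111)/I = 215/I)
k = -2361097/9141984 (k = (-10932 + 215/216)/(2965 + 39359) = (-10932 + 215*(1/216))/42324 = (-10932 + 215/216)*(1/42324) = -2361097/216*1/42324 = -2361097/9141984 ≈ -0.25827)
1/k = 1/(-2361097/9141984) = -9141984/2361097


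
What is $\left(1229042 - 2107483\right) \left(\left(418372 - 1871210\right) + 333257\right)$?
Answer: $983485853221$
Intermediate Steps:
$\left(1229042 - 2107483\right) \left(\left(418372 - 1871210\right) + 333257\right) = - 878441 \left(-1452838 + 333257\right) = \left(-878441\right) \left(-1119581\right) = 983485853221$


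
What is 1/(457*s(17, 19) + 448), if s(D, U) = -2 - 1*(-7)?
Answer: 1/2733 ≈ 0.00036590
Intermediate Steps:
s(D, U) = 5 (s(D, U) = -2 + 7 = 5)
1/(457*s(17, 19) + 448) = 1/(457*5 + 448) = 1/(2285 + 448) = 1/2733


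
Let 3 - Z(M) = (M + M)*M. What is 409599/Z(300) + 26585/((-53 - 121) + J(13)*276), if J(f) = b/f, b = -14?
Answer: -21572355553/367553874 ≈ -58.692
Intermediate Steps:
J(f) = -14/f
Z(M) = 3 - 2*M² (Z(M) = 3 - (M + M)*M = 3 - 2*M*M = 3 - 2*M²)
409599/Z(300) + 26585/((-53 - 121) + J(13)*276) = 409599/(3 - 2*300²) + 26585/((-53 - 121) - 14/13*276) = 409599/(3 - 2*90000) + 26585/(-174 - 14*1/13*276) = 409599/(3 - 180000) + 26585/(-174 - 14/13*276) = 409599/(-179997) + 26585/(-174 - 3864/13) = 409599*(-1/179997) + 26585/(-6126/13) = -136533/59999 + 26585*(-13/6126) = -136533/59999 - 345605/6126 = -21572355553/367553874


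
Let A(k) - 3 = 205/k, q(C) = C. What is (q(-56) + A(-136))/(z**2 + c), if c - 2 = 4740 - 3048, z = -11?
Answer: -2471/82280 ≈ -0.030032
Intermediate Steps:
c = 1694 (c = 2 + (4740 - 3048) = 2 + 1692 = 1694)
A(k) = 3 + 205/k
(q(-56) + A(-136))/(z**2 + c) = (-56 + (3 + 205/(-136)))/((-11)**2 + 1694) = (-56 + (3 + 205*(-1/136)))/(121 + 1694) = (-56 + (3 - 205/136))/1815 = (-56 + 203/136)*(1/1815) = -7413/136*1/1815 = -2471/82280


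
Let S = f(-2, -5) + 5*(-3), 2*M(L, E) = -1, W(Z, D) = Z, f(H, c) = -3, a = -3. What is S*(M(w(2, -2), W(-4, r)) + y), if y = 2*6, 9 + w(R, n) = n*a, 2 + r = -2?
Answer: -207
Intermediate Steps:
r = -4 (r = -2 - 2 = -4)
w(R, n) = -9 - 3*n (w(R, n) = -9 + n*(-3) = -9 - 3*n)
M(L, E) = -½ (M(L, E) = (½)*(-1) = -½)
S = -18 (S = -3 + 5*(-3) = -3 - 15 = -18)
y = 12
S*(M(w(2, -2), W(-4, r)) + y) = -18*(-½ + 12) = -18*23/2 = -207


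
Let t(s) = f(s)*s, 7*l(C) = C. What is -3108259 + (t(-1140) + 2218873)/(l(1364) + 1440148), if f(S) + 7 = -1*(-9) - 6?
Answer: -31338694977569/10082400 ≈ -3.1083e+6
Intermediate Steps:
l(C) = C/7
f(S) = -4 (f(S) = -7 + (-1*(-9) - 6) = -7 + (9 - 6) = -7 + 3 = -4)
t(s) = -4*s
-3108259 + (t(-1140) + 2218873)/(l(1364) + 1440148) = -3108259 + (-4*(-1140) + 2218873)/((1/7)*1364 + 1440148) = -3108259 + (4560 + 2218873)/(1364/7 + 1440148) = -3108259 + 2223433/(10082400/7) = -3108259 + 2223433*(7/10082400) = -3108259 + 15564031/10082400 = -31338694977569/10082400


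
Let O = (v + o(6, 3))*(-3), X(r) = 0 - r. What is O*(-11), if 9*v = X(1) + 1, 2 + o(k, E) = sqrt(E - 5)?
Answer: -66 + 33*I*sqrt(2) ≈ -66.0 + 46.669*I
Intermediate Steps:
X(r) = -r
o(k, E) = -2 + sqrt(-5 + E) (o(k, E) = -2 + sqrt(E - 5) = -2 + sqrt(-5 + E))
v = 0 (v = (-1*1 + 1)/9 = (-1 + 1)/9 = (1/9)*0 = 0)
O = 6 - 3*I*sqrt(2) (O = (0 + (-2 + sqrt(-5 + 3)))*(-3) = (0 + (-2 + sqrt(-2)))*(-3) = (0 + (-2 + I*sqrt(2)))*(-3) = (-2 + I*sqrt(2))*(-3) = 6 - 3*I*sqrt(2) ≈ 6.0 - 4.2426*I)
O*(-11) = (6 - 3*I*sqrt(2))*(-11) = -66 + 33*I*sqrt(2)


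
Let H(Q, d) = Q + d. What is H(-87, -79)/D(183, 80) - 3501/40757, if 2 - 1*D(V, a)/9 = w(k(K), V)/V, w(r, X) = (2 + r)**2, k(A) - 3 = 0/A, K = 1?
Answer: -416286905/41694411 ≈ -9.9842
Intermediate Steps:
k(A) = 3 (k(A) = 3 + 0/A = 3 + 0 = 3)
D(V, a) = 18 - 225/V (D(V, a) = 18 - 9*(2 + 3)**2/V = 18 - 9*5**2/V = 18 - 225/V)
H(-87, -79)/D(183, 80) - 3501/40757 = (-87 - 79)/(18 - 225/183) - 3501/40757 = -166/(18 - 225*1/183) - 3501*1/40757 = -166/(18 - 75/61) - 3501/40757 = -166/1023/61 - 3501/40757 = -166*61/1023 - 3501/40757 = -10126/1023 - 3501/40757 = -416286905/41694411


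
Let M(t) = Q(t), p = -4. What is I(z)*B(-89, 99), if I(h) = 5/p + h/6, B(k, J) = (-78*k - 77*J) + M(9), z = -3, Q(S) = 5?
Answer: 1183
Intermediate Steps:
M(t) = 5
B(k, J) = 5 - 78*k - 77*J (B(k, J) = (-78*k - 77*J) + 5 = 5 - 78*k - 77*J)
I(h) = -5/4 + h/6 (I(h) = 5/(-4) + h/6 = 5*(-1/4) + h*(1/6) = -5/4 + h/6)
I(z)*B(-89, 99) = (-5/4 + (1/6)*(-3))*(5 - 78*(-89) - 77*99) = (-5/4 - 1/2)*(5 + 6942 - 7623) = -7/4*(-676) = 1183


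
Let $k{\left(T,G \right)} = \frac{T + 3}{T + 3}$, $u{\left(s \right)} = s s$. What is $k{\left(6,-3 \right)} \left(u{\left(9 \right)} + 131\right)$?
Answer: $212$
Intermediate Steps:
$u{\left(s \right)} = s^{2}$
$k{\left(T,G \right)} = 1$ ($k{\left(T,G \right)} = \frac{3 + T}{3 + T} = 1$)
$k{\left(6,-3 \right)} \left(u{\left(9 \right)} + 131\right) = 1 \left(9^{2} + 131\right) = 1 \left(81 + 131\right) = 1 \cdot 212 = 212$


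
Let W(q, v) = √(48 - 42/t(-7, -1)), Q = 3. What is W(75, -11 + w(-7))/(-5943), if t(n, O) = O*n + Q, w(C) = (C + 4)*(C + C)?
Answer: -√1095/29715 ≈ -0.0011136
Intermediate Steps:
w(C) = 2*C*(4 + C) (w(C) = (4 + C)*(2*C) = 2*C*(4 + C))
t(n, O) = 3 + O*n (t(n, O) = O*n + 3 = 3 + O*n)
W(q, v) = √1095/5 (W(q, v) = √(48 - 42/(3 - 1*(-7))) = √(48 - 42/(3 + 7)) = √(48 - 42/10) = √(48 - 42*⅒) = √(48 - 21/5) = √(219/5) = √1095/5)
W(75, -11 + w(-7))/(-5943) = (√1095/5)/(-5943) = (√1095/5)*(-1/5943) = -√1095/29715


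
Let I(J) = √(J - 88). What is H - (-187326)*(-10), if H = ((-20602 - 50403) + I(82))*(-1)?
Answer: -1802255 - I*√6 ≈ -1.8023e+6 - 2.4495*I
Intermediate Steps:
I(J) = √(-88 + J)
H = 71005 - I*√6 (H = ((-20602 - 50403) + √(-88 + 82))*(-1) = (-71005 + √(-6))*(-1) = (-71005 + I*√6)*(-1) = 71005 - I*√6 ≈ 71005.0 - 2.4495*I)
H - (-187326)*(-10) = (71005 - I*√6) - (-187326)*(-10) = (71005 - I*√6) - 1*1873260 = (71005 - I*√6) - 1873260 = -1802255 - I*√6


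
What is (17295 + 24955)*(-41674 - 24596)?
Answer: -2799907500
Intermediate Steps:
(17295 + 24955)*(-41674 - 24596) = 42250*(-66270) = -2799907500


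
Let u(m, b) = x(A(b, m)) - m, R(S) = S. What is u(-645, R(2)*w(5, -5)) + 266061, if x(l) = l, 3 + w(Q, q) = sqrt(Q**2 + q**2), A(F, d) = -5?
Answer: 266701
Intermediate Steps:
w(Q, q) = -3 + sqrt(Q**2 + q**2)
u(m, b) = -5 - m
u(-645, R(2)*w(5, -5)) + 266061 = (-5 - 1*(-645)) + 266061 = (-5 + 645) + 266061 = 640 + 266061 = 266701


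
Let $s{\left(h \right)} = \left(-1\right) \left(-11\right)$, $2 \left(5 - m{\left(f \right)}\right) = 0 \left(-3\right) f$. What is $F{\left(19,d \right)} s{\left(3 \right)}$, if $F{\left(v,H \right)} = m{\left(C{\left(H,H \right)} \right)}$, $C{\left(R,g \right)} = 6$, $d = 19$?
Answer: $55$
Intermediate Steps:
$m{\left(f \right)} = 5$ ($m{\left(f \right)} = 5 - \frac{0 \left(-3\right) f}{2} = 5 - \frac{0 f}{2} = 5 - 0 = 5 + 0 = 5$)
$F{\left(v,H \right)} = 5$
$s{\left(h \right)} = 11$
$F{\left(19,d \right)} s{\left(3 \right)} = 5 \cdot 11 = 55$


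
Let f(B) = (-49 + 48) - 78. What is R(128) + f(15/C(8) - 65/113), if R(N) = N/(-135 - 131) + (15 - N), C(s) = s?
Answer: -25600/133 ≈ -192.48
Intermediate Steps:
R(N) = 15 - 267*N/266 (R(N) = N/(-266) + (15 - N) = -N/266 + (15 - N) = 15 - 267*N/266)
f(B) = -79 (f(B) = -1 - 78 = -79)
R(128) + f(15/C(8) - 65/113) = (15 - 267/266*128) - 79 = (15 - 17088/133) - 79 = -15093/133 - 79 = -25600/133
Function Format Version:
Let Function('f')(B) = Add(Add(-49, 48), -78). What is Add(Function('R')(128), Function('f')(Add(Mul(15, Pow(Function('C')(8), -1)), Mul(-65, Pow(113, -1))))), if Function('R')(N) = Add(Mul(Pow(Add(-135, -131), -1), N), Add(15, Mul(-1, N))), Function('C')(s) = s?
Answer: Rational(-25600, 133) ≈ -192.48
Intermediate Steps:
Function('R')(N) = Add(15, Mul(Rational(-267, 266), N)) (Function('R')(N) = Add(Mul(Pow(-266, -1), N), Add(15, Mul(-1, N))) = Add(Mul(Rational(-1, 266), N), Add(15, Mul(-1, N))) = Add(15, Mul(Rational(-267, 266), N)))
Function('f')(B) = -79 (Function('f')(B) = Add(-1, -78) = -79)
Add(Function('R')(128), Function('f')(Add(Mul(15, Pow(Function('C')(8), -1)), Mul(-65, Pow(113, -1))))) = Add(Add(15, Mul(Rational(-267, 266), 128)), -79) = Add(Add(15, Rational(-17088, 133)), -79) = Add(Rational(-15093, 133), -79) = Rational(-25600, 133)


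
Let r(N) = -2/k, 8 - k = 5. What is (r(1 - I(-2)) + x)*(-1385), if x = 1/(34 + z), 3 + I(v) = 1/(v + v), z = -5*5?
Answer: 6925/9 ≈ 769.44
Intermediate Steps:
k = 3 (k = 8 - 1*5 = 8 - 5 = 3)
z = -25
I(v) = -3 + 1/(2*v) (I(v) = -3 + 1/(v + v) = -3 + 1/(2*v))
r(N) = -2/3
x = 1/9 (x = 1/(34 - 25) = 1/9 ≈ 0.11111)
(r(1 - I(-2)) + x)*(-1385) = (-2/3 + 1/9)*(-1385) = -5/9*(-1385) = 6925/9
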